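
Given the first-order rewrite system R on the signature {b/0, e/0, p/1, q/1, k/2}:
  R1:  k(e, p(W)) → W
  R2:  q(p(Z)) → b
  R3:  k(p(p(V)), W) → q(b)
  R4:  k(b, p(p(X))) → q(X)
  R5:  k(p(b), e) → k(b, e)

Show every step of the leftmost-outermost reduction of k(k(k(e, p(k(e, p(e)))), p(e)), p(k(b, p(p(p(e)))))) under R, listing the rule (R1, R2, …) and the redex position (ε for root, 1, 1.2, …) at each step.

b

1. k(k(k(e, p(k(e, p(e)))), p(e)), p(k(b, p(p(p(e))))))  →  k(k(k(e, p(e)), p(e)), p(k(b, p(p(p(e))))))   [R1 at 1.1]
2. k(k(k(e, p(e)), p(e)), p(k(b, p(p(p(e))))))  →  k(k(e, p(e)), p(k(b, p(p(p(e))))))   [R1 at 1.1]
3. k(k(e, p(e)), p(k(b, p(p(p(e))))))  →  k(e, p(k(b, p(p(p(e))))))   [R1 at 1]
4. k(e, p(k(b, p(p(p(e))))))  →  k(b, p(p(p(e))))   [R1 at ε]
5. k(b, p(p(p(e))))  →  q(p(e))   [R4 at ε]
6. q(p(e))  →  b   [R2 at ε]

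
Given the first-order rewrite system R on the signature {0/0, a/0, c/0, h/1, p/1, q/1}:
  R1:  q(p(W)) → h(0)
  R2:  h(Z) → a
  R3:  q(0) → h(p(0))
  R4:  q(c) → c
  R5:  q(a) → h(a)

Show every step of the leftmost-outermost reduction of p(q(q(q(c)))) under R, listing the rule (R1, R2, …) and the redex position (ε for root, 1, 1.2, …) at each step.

p(c)

1. p(q(q(q(c))))  →  p(q(q(c)))   [R4 at 1.1.1]
2. p(q(q(c)))  →  p(q(c))   [R4 at 1.1]
3. p(q(c))  →  p(c)   [R4 at 1]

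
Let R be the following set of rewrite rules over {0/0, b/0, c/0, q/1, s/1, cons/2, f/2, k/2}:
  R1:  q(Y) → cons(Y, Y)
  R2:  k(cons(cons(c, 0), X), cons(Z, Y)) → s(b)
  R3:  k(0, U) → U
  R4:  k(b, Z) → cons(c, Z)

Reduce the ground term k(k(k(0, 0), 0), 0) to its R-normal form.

1. k(k(k(0, 0), 0), 0)  →  k(k(0, 0), 0)   [R3 at 1.1]
2. k(k(0, 0), 0)  →  k(0, 0)   [R3 at 1]
3. k(0, 0)  →  0   [R3 at ε]

0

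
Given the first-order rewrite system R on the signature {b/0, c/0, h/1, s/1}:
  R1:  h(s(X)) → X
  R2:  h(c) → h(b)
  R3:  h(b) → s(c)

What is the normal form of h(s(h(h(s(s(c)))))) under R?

c

1. h(s(h(h(s(s(c))))))  →  h(h(s(s(c))))   [R1 at ε]
2. h(h(s(s(c))))  →  h(s(c))   [R1 at 1]
3. h(s(c))  →  c   [R1 at ε]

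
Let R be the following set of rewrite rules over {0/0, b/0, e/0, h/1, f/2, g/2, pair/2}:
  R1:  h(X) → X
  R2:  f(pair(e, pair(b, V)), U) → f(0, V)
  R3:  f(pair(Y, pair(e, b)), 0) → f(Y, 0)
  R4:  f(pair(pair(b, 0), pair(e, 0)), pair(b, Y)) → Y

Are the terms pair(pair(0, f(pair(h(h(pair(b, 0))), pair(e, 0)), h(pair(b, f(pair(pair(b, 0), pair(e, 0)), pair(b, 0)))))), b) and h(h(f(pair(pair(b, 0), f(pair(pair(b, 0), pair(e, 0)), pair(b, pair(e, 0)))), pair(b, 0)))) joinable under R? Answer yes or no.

no — NF(t₁) = pair(pair(0, 0), b), NF(t₂) = 0

Reduce t₁ = pair(pair(0, f(pair(h(h(pair(b, 0))), pair(e, 0)), h(pair(b, f(pair(pair(b, 0), pair(e, 0)), pair(b, 0)))))), b):
1. pair(pair(0, f(pair(h(h(pair(b, 0))), pair(e, 0)), h(pair(b, f(pair(pair(b, 0), pair(e, 0)), pair(b, 0)))))), b)  →  pair(pair(0, f(pair(h(pair(b, 0)), pair(e, 0)), h(pair(b, f(pair(pair(b, 0), pair(e, 0)), pair(b, 0)))))), b)   [R1 at 1.2.1.1]
2. pair(pair(0, f(pair(h(pair(b, 0)), pair(e, 0)), h(pair(b, f(pair(pair(b, 0), pair(e, 0)), pair(b, 0)))))), b)  →  pair(pair(0, f(pair(pair(b, 0), pair(e, 0)), h(pair(b, f(pair(pair(b, 0), pair(e, 0)), pair(b, 0)))))), b)   [R1 at 1.2.1.1]
3. pair(pair(0, f(pair(pair(b, 0), pair(e, 0)), h(pair(b, f(pair(pair(b, 0), pair(e, 0)), pair(b, 0)))))), b)  →  pair(pair(0, f(pair(pair(b, 0), pair(e, 0)), pair(b, f(pair(pair(b, 0), pair(e, 0)), pair(b, 0))))), b)   [R1 at 1.2.2]
4. pair(pair(0, f(pair(pair(b, 0), pair(e, 0)), pair(b, f(pair(pair(b, 0), pair(e, 0)), pair(b, 0))))), b)  →  pair(pair(0, f(pair(pair(b, 0), pair(e, 0)), pair(b, 0))), b)   [R4 at 1.2]
5. pair(pair(0, f(pair(pair(b, 0), pair(e, 0)), pair(b, 0))), b)  →  pair(pair(0, 0), b)   [R4 at 1.2]

Reduce t₂ = h(h(f(pair(pair(b, 0), f(pair(pair(b, 0), pair(e, 0)), pair(b, pair(e, 0)))), pair(b, 0)))):
1. h(h(f(pair(pair(b, 0), f(pair(pair(b, 0), pair(e, 0)), pair(b, pair(e, 0)))), pair(b, 0))))  →  h(f(pair(pair(b, 0), f(pair(pair(b, 0), pair(e, 0)), pair(b, pair(e, 0)))), pair(b, 0)))   [R1 at ε]
2. h(f(pair(pair(b, 0), f(pair(pair(b, 0), pair(e, 0)), pair(b, pair(e, 0)))), pair(b, 0)))  →  f(pair(pair(b, 0), f(pair(pair(b, 0), pair(e, 0)), pair(b, pair(e, 0)))), pair(b, 0))   [R1 at ε]
3. f(pair(pair(b, 0), f(pair(pair(b, 0), pair(e, 0)), pair(b, pair(e, 0)))), pair(b, 0))  →  f(pair(pair(b, 0), pair(e, 0)), pair(b, 0))   [R4 at 1.2]
4. f(pair(pair(b, 0), pair(e, 0)), pair(b, 0))  →  0   [R4 at ε]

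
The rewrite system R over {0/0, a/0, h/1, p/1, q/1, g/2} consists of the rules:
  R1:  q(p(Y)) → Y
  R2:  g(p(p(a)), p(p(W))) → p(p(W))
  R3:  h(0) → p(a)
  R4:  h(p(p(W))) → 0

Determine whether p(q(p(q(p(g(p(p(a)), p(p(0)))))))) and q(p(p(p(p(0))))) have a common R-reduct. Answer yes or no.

yes — NF(t₁) = p(p(p(0))), NF(t₂) = p(p(p(0)))

Reduce t₁ = p(q(p(q(p(g(p(p(a)), p(p(0)))))))):
1. p(q(p(q(p(g(p(p(a)), p(p(0))))))))  →  p(q(p(g(p(p(a)), p(p(0))))))   [R1 at 1]
2. p(q(p(g(p(p(a)), p(p(0))))))  →  p(g(p(p(a)), p(p(0))))   [R1 at 1]
3. p(g(p(p(a)), p(p(0))))  →  p(p(p(0)))   [R2 at 1]

Reduce t₂ = q(p(p(p(p(0))))):
1. q(p(p(p(p(0)))))  →  p(p(p(0)))   [R1 at ε]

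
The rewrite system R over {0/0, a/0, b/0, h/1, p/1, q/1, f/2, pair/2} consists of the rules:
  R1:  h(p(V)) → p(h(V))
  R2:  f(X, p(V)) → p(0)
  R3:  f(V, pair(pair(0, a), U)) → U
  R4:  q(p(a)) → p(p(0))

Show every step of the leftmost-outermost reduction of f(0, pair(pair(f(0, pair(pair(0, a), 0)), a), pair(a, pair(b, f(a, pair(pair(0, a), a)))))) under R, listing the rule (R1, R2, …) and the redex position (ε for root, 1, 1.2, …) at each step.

1. f(0, pair(pair(f(0, pair(pair(0, a), 0)), a), pair(a, pair(b, f(a, pair(pair(0, a), a))))))  →  f(0, pair(pair(0, a), pair(a, pair(b, f(a, pair(pair(0, a), a))))))   [R3 at 2.1.1]
2. f(0, pair(pair(0, a), pair(a, pair(b, f(a, pair(pair(0, a), a))))))  →  pair(a, pair(b, f(a, pair(pair(0, a), a))))   [R3 at ε]
3. pair(a, pair(b, f(a, pair(pair(0, a), a))))  →  pair(a, pair(b, a))   [R3 at 2.2]

pair(a, pair(b, a))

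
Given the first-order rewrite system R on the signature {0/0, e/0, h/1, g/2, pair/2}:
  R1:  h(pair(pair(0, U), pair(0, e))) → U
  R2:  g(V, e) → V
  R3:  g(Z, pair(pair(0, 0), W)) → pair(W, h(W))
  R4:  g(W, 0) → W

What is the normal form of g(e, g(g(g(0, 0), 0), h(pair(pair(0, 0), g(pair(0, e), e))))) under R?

1. g(e, g(g(g(0, 0), 0), h(pair(pair(0, 0), g(pair(0, e), e)))))  →  g(e, g(g(0, 0), h(pair(pair(0, 0), g(pair(0, e), e)))))   [R4 at 2.1]
2. g(e, g(g(0, 0), h(pair(pair(0, 0), g(pair(0, e), e)))))  →  g(e, g(0, h(pair(pair(0, 0), g(pair(0, e), e)))))   [R4 at 2.1]
3. g(e, g(0, h(pair(pair(0, 0), g(pair(0, e), e)))))  →  g(e, g(0, h(pair(pair(0, 0), pair(0, e)))))   [R2 at 2.2.1.2]
4. g(e, g(0, h(pair(pair(0, 0), pair(0, e)))))  →  g(e, g(0, 0))   [R1 at 2.2]
5. g(e, g(0, 0))  →  g(e, 0)   [R4 at 2]
6. g(e, 0)  →  e   [R4 at ε]

e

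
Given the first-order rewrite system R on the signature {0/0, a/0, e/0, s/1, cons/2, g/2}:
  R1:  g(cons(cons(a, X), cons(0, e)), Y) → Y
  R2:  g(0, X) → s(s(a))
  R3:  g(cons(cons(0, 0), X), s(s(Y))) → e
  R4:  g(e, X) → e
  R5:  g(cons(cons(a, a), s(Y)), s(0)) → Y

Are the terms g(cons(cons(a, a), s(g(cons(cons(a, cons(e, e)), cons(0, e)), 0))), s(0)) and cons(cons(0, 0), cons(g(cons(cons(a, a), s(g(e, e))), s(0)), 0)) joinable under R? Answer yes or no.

Reduce t₁ = g(cons(cons(a, a), s(g(cons(cons(a, cons(e, e)), cons(0, e)), 0))), s(0)):
1. g(cons(cons(a, a), s(g(cons(cons(a, cons(e, e)), cons(0, e)), 0))), s(0))  →  g(cons(cons(a, cons(e, e)), cons(0, e)), 0)   [R5 at ε]
2. g(cons(cons(a, cons(e, e)), cons(0, e)), 0)  →  0   [R1 at ε]

Reduce t₂ = cons(cons(0, 0), cons(g(cons(cons(a, a), s(g(e, e))), s(0)), 0)):
1. cons(cons(0, 0), cons(g(cons(cons(a, a), s(g(e, e))), s(0)), 0))  →  cons(cons(0, 0), cons(g(e, e), 0))   [R5 at 2.1]
2. cons(cons(0, 0), cons(g(e, e), 0))  →  cons(cons(0, 0), cons(e, 0))   [R4 at 2.1]

no — NF(t₁) = 0, NF(t₂) = cons(cons(0, 0), cons(e, 0))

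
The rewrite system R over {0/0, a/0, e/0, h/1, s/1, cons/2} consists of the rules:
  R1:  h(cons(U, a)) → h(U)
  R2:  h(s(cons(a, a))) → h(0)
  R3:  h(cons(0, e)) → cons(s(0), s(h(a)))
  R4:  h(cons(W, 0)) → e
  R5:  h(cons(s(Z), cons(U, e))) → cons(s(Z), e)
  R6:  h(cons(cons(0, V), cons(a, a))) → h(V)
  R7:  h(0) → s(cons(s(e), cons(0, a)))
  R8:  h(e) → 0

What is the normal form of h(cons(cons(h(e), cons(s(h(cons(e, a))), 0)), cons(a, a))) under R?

1. h(cons(cons(h(e), cons(s(h(cons(e, a))), 0)), cons(a, a)))  →  h(cons(cons(0, cons(s(h(cons(e, a))), 0)), cons(a, a)))   [R8 at 1.1.1]
2. h(cons(cons(0, cons(s(h(cons(e, a))), 0)), cons(a, a)))  →  h(cons(s(h(cons(e, a))), 0))   [R6 at ε]
3. h(cons(s(h(cons(e, a))), 0))  →  e   [R4 at ε]

e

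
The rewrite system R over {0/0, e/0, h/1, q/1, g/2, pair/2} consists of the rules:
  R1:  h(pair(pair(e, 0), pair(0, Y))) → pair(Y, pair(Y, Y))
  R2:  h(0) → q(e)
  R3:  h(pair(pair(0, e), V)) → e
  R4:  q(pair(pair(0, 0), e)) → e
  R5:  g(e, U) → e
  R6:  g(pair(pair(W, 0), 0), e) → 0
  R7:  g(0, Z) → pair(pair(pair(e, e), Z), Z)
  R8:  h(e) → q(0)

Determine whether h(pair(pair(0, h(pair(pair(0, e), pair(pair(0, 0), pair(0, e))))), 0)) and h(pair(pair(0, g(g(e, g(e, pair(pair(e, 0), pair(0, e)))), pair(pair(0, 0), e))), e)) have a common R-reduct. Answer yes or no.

yes — NF(t₁) = e, NF(t₂) = e

Reduce t₁ = h(pair(pair(0, h(pair(pair(0, e), pair(pair(0, 0), pair(0, e))))), 0)):
1. h(pair(pair(0, h(pair(pair(0, e), pair(pair(0, 0), pair(0, e))))), 0))  →  h(pair(pair(0, e), 0))   [R3 at 1.1.2]
2. h(pair(pair(0, e), 0))  →  e   [R3 at ε]

Reduce t₂ = h(pair(pair(0, g(g(e, g(e, pair(pair(e, 0), pair(0, e)))), pair(pair(0, 0), e))), e)):
1. h(pair(pair(0, g(g(e, g(e, pair(pair(e, 0), pair(0, e)))), pair(pair(0, 0), e))), e))  →  h(pair(pair(0, g(e, pair(pair(0, 0), e))), e))   [R5 at 1.1.2.1]
2. h(pair(pair(0, g(e, pair(pair(0, 0), e))), e))  →  h(pair(pair(0, e), e))   [R5 at 1.1.2]
3. h(pair(pair(0, e), e))  →  e   [R3 at ε]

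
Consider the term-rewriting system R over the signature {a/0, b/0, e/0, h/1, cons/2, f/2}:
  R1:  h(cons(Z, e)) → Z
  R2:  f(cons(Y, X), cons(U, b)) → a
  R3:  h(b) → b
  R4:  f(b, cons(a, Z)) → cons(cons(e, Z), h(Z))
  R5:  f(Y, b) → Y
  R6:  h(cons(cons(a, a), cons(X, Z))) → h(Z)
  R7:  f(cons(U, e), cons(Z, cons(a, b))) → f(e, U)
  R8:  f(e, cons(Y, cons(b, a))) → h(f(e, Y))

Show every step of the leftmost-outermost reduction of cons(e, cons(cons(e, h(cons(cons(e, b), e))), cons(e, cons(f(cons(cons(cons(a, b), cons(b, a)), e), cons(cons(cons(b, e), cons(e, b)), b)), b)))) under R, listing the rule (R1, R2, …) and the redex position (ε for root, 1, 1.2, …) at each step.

1. cons(e, cons(cons(e, h(cons(cons(e, b), e))), cons(e, cons(f(cons(cons(cons(a, b), cons(b, a)), e), cons(cons(cons(b, e), cons(e, b)), b)), b))))  →  cons(e, cons(cons(e, cons(e, b)), cons(e, cons(f(cons(cons(cons(a, b), cons(b, a)), e), cons(cons(cons(b, e), cons(e, b)), b)), b))))   [R1 at 2.1.2]
2. cons(e, cons(cons(e, cons(e, b)), cons(e, cons(f(cons(cons(cons(a, b), cons(b, a)), e), cons(cons(cons(b, e), cons(e, b)), b)), b))))  →  cons(e, cons(cons(e, cons(e, b)), cons(e, cons(a, b))))   [R2 at 2.2.2.1]

cons(e, cons(cons(e, cons(e, b)), cons(e, cons(a, b))))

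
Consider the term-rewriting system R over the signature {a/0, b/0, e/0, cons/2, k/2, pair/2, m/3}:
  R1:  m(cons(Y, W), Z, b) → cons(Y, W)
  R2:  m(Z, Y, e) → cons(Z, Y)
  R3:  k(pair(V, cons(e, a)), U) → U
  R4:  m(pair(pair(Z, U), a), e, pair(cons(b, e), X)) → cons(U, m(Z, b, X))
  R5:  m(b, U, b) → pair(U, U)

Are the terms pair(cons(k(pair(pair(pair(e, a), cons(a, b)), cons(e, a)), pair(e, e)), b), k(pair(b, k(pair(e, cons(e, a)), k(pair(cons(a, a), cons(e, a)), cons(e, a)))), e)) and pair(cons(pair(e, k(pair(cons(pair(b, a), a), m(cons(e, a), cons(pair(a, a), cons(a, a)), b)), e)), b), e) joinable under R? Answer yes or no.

Reduce t₁ = pair(cons(k(pair(pair(pair(e, a), cons(a, b)), cons(e, a)), pair(e, e)), b), k(pair(b, k(pair(e, cons(e, a)), k(pair(cons(a, a), cons(e, a)), cons(e, a)))), e)):
1. pair(cons(k(pair(pair(pair(e, a), cons(a, b)), cons(e, a)), pair(e, e)), b), k(pair(b, k(pair(e, cons(e, a)), k(pair(cons(a, a), cons(e, a)), cons(e, a)))), e))  →  pair(cons(pair(e, e), b), k(pair(b, k(pair(e, cons(e, a)), k(pair(cons(a, a), cons(e, a)), cons(e, a)))), e))   [R3 at 1.1]
2. pair(cons(pair(e, e), b), k(pair(b, k(pair(e, cons(e, a)), k(pair(cons(a, a), cons(e, a)), cons(e, a)))), e))  →  pair(cons(pair(e, e), b), k(pair(b, k(pair(cons(a, a), cons(e, a)), cons(e, a))), e))   [R3 at 2.1.2]
3. pair(cons(pair(e, e), b), k(pair(b, k(pair(cons(a, a), cons(e, a)), cons(e, a))), e))  →  pair(cons(pair(e, e), b), k(pair(b, cons(e, a)), e))   [R3 at 2.1.2]
4. pair(cons(pair(e, e), b), k(pair(b, cons(e, a)), e))  →  pair(cons(pair(e, e), b), e)   [R3 at 2]

Reduce t₂ = pair(cons(pair(e, k(pair(cons(pair(b, a), a), m(cons(e, a), cons(pair(a, a), cons(a, a)), b)), e)), b), e):
1. pair(cons(pair(e, k(pair(cons(pair(b, a), a), m(cons(e, a), cons(pair(a, a), cons(a, a)), b)), e)), b), e)  →  pair(cons(pair(e, k(pair(cons(pair(b, a), a), cons(e, a)), e)), b), e)   [R1 at 1.1.2.1.2]
2. pair(cons(pair(e, k(pair(cons(pair(b, a), a), cons(e, a)), e)), b), e)  →  pair(cons(pair(e, e), b), e)   [R3 at 1.1.2]

yes — NF(t₁) = pair(cons(pair(e, e), b), e), NF(t₂) = pair(cons(pair(e, e), b), e)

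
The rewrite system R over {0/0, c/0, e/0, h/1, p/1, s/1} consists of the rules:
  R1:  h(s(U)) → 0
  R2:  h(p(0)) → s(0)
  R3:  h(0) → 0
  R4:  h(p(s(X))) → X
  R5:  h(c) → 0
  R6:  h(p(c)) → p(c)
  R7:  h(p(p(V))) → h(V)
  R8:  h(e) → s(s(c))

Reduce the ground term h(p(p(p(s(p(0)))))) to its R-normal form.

p(0)

1. h(p(p(p(s(p(0))))))  →  h(p(s(p(0))))   [R7 at ε]
2. h(p(s(p(0))))  →  p(0)   [R4 at ε]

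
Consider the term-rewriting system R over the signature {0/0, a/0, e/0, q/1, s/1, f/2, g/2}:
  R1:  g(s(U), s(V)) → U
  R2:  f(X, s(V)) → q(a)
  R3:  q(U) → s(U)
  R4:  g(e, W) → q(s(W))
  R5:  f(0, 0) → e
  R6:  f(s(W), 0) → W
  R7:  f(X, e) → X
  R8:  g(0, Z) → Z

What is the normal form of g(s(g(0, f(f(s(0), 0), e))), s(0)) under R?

1. g(s(g(0, f(f(s(0), 0), e))), s(0))  →  g(0, f(f(s(0), 0), e))   [R1 at ε]
2. g(0, f(f(s(0), 0), e))  →  f(f(s(0), 0), e)   [R8 at ε]
3. f(f(s(0), 0), e)  →  f(s(0), 0)   [R7 at ε]
4. f(s(0), 0)  →  0   [R6 at ε]

0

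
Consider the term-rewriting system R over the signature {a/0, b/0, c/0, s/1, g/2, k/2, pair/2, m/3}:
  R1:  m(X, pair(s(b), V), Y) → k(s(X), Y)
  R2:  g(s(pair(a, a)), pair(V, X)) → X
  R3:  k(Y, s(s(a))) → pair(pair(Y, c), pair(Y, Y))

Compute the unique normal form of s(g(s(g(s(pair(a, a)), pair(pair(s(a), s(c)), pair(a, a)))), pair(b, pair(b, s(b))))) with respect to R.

1. s(g(s(g(s(pair(a, a)), pair(pair(s(a), s(c)), pair(a, a)))), pair(b, pair(b, s(b)))))  →  s(g(s(pair(a, a)), pair(b, pair(b, s(b)))))   [R2 at 1.1.1]
2. s(g(s(pair(a, a)), pair(b, pair(b, s(b)))))  →  s(pair(b, s(b)))   [R2 at 1]

s(pair(b, s(b)))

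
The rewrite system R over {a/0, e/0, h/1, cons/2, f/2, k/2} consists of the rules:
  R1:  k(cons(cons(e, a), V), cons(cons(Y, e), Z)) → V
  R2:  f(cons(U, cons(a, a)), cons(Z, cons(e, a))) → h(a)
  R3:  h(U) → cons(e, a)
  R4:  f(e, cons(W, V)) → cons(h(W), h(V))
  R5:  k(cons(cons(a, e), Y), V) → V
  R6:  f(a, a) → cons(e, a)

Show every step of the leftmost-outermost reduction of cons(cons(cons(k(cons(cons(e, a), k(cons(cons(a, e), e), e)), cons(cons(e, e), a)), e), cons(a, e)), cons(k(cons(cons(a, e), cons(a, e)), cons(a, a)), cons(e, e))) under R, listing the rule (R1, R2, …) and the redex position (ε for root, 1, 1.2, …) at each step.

cons(cons(cons(e, e), cons(a, e)), cons(cons(a, a), cons(e, e)))

1. cons(cons(cons(k(cons(cons(e, a), k(cons(cons(a, e), e), e)), cons(cons(e, e), a)), e), cons(a, e)), cons(k(cons(cons(a, e), cons(a, e)), cons(a, a)), cons(e, e)))  →  cons(cons(cons(k(cons(cons(a, e), e), e), e), cons(a, e)), cons(k(cons(cons(a, e), cons(a, e)), cons(a, a)), cons(e, e)))   [R1 at 1.1.1]
2. cons(cons(cons(k(cons(cons(a, e), e), e), e), cons(a, e)), cons(k(cons(cons(a, e), cons(a, e)), cons(a, a)), cons(e, e)))  →  cons(cons(cons(e, e), cons(a, e)), cons(k(cons(cons(a, e), cons(a, e)), cons(a, a)), cons(e, e)))   [R5 at 1.1.1]
3. cons(cons(cons(e, e), cons(a, e)), cons(k(cons(cons(a, e), cons(a, e)), cons(a, a)), cons(e, e)))  →  cons(cons(cons(e, e), cons(a, e)), cons(cons(a, a), cons(e, e)))   [R5 at 2.1]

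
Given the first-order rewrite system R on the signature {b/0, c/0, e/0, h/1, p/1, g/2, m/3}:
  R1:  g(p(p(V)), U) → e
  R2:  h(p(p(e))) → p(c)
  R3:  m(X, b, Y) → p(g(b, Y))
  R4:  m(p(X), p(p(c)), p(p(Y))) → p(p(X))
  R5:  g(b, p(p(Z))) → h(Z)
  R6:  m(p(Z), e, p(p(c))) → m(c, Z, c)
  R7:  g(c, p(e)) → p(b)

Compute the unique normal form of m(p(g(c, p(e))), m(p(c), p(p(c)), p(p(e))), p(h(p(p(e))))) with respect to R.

p(p(p(b)))

1. m(p(g(c, p(e))), m(p(c), p(p(c)), p(p(e))), p(h(p(p(e)))))  →  m(p(p(b)), m(p(c), p(p(c)), p(p(e))), p(h(p(p(e)))))   [R7 at 1.1]
2. m(p(p(b)), m(p(c), p(p(c)), p(p(e))), p(h(p(p(e)))))  →  m(p(p(b)), p(p(c)), p(h(p(p(e)))))   [R4 at 2]
3. m(p(p(b)), p(p(c)), p(h(p(p(e)))))  →  m(p(p(b)), p(p(c)), p(p(c)))   [R2 at 3.1]
4. m(p(p(b)), p(p(c)), p(p(c)))  →  p(p(p(b)))   [R4 at ε]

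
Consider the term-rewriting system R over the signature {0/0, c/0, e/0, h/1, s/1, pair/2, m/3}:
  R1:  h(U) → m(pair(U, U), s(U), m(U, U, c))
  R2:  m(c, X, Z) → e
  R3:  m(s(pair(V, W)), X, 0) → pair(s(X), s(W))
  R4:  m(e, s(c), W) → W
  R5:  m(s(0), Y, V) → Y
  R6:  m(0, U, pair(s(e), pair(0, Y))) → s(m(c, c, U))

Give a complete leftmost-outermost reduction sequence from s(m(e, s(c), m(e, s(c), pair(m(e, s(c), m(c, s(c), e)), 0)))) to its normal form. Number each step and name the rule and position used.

1. s(m(e, s(c), m(e, s(c), pair(m(e, s(c), m(c, s(c), e)), 0))))  →  s(m(e, s(c), pair(m(e, s(c), m(c, s(c), e)), 0)))   [R4 at 1]
2. s(m(e, s(c), pair(m(e, s(c), m(c, s(c), e)), 0)))  →  s(pair(m(e, s(c), m(c, s(c), e)), 0))   [R4 at 1]
3. s(pair(m(e, s(c), m(c, s(c), e)), 0))  →  s(pair(m(c, s(c), e), 0))   [R4 at 1.1]
4. s(pair(m(c, s(c), e), 0))  →  s(pair(e, 0))   [R2 at 1.1]

s(pair(e, 0))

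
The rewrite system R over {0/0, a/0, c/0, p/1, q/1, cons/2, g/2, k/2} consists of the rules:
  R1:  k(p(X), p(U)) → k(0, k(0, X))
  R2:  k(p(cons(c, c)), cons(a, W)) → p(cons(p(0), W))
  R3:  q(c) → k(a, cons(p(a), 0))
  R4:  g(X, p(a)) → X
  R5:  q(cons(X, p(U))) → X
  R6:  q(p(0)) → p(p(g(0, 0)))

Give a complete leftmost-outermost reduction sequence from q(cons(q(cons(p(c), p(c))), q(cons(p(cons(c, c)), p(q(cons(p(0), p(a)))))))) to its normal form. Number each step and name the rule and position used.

p(c)

1. q(cons(q(cons(p(c), p(c))), q(cons(p(cons(c, c)), p(q(cons(p(0), p(a))))))))  →  q(cons(p(c), q(cons(p(cons(c, c)), p(q(cons(p(0), p(a))))))))   [R5 at 1.1]
2. q(cons(p(c), q(cons(p(cons(c, c)), p(q(cons(p(0), p(a))))))))  →  q(cons(p(c), p(cons(c, c))))   [R5 at 1.2]
3. q(cons(p(c), p(cons(c, c))))  →  p(c)   [R5 at ε]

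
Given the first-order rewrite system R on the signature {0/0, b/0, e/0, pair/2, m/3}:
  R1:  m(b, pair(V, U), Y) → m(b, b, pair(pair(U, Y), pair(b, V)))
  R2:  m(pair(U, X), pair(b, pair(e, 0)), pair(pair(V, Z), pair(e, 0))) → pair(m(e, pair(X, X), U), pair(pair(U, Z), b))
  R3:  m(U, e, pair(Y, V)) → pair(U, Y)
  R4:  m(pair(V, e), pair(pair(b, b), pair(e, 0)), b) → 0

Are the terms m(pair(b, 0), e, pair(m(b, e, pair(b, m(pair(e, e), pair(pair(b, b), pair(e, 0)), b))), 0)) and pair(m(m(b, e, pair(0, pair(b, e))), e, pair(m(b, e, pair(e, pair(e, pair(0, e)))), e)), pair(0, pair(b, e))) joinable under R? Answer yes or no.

no — NF(t₁) = pair(pair(b, 0), pair(b, b)), NF(t₂) = pair(pair(pair(b, 0), pair(b, e)), pair(0, pair(b, e)))

Reduce t₁ = m(pair(b, 0), e, pair(m(b, e, pair(b, m(pair(e, e), pair(pair(b, b), pair(e, 0)), b))), 0)):
1. m(pair(b, 0), e, pair(m(b, e, pair(b, m(pair(e, e), pair(pair(b, b), pair(e, 0)), b))), 0))  →  pair(pair(b, 0), m(b, e, pair(b, m(pair(e, e), pair(pair(b, b), pair(e, 0)), b))))   [R3 at ε]
2. pair(pair(b, 0), m(b, e, pair(b, m(pair(e, e), pair(pair(b, b), pair(e, 0)), b))))  →  pair(pair(b, 0), pair(b, b))   [R3 at 2]

Reduce t₂ = pair(m(m(b, e, pair(0, pair(b, e))), e, pair(m(b, e, pair(e, pair(e, pair(0, e)))), e)), pair(0, pair(b, e))):
1. pair(m(m(b, e, pair(0, pair(b, e))), e, pair(m(b, e, pair(e, pair(e, pair(0, e)))), e)), pair(0, pair(b, e)))  →  pair(pair(m(b, e, pair(0, pair(b, e))), m(b, e, pair(e, pair(e, pair(0, e))))), pair(0, pair(b, e)))   [R3 at 1]
2. pair(pair(m(b, e, pair(0, pair(b, e))), m(b, e, pair(e, pair(e, pair(0, e))))), pair(0, pair(b, e)))  →  pair(pair(pair(b, 0), m(b, e, pair(e, pair(e, pair(0, e))))), pair(0, pair(b, e)))   [R3 at 1.1]
3. pair(pair(pair(b, 0), m(b, e, pair(e, pair(e, pair(0, e))))), pair(0, pair(b, e)))  →  pair(pair(pair(b, 0), pair(b, e)), pair(0, pair(b, e)))   [R3 at 1.2]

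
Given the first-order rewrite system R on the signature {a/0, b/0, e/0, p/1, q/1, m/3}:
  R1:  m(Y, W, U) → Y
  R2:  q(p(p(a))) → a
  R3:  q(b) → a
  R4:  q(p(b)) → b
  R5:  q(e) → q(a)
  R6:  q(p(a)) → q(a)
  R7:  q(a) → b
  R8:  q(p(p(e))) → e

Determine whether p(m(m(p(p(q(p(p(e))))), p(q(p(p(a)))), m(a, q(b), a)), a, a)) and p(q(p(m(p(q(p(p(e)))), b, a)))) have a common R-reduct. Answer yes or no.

no — NF(t₁) = p(p(p(e))), NF(t₂) = p(e)

Reduce t₁ = p(m(m(p(p(q(p(p(e))))), p(q(p(p(a)))), m(a, q(b), a)), a, a)):
1. p(m(m(p(p(q(p(p(e))))), p(q(p(p(a)))), m(a, q(b), a)), a, a))  →  p(m(p(p(q(p(p(e))))), p(q(p(p(a)))), m(a, q(b), a)))   [R1 at 1]
2. p(m(p(p(q(p(p(e))))), p(q(p(p(a)))), m(a, q(b), a)))  →  p(p(p(q(p(p(e))))))   [R1 at 1]
3. p(p(p(q(p(p(e))))))  →  p(p(p(e)))   [R8 at 1.1.1]

Reduce t₂ = p(q(p(m(p(q(p(p(e)))), b, a)))):
1. p(q(p(m(p(q(p(p(e)))), b, a))))  →  p(q(p(p(q(p(p(e)))))))   [R1 at 1.1.1]
2. p(q(p(p(q(p(p(e)))))))  →  p(q(p(p(e))))   [R8 at 1.1.1.1]
3. p(q(p(p(e))))  →  p(e)   [R8 at 1]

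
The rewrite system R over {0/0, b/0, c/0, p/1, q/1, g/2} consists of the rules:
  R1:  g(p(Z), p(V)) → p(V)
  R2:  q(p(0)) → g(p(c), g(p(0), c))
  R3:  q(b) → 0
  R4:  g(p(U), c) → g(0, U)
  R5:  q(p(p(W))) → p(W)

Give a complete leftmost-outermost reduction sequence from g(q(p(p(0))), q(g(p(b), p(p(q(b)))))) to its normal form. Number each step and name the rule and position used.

1. g(q(p(p(0))), q(g(p(b), p(p(q(b))))))  →  g(p(0), q(g(p(b), p(p(q(b))))))   [R5 at 1]
2. g(p(0), q(g(p(b), p(p(q(b))))))  →  g(p(0), q(p(p(q(b)))))   [R1 at 2.1]
3. g(p(0), q(p(p(q(b)))))  →  g(p(0), p(q(b)))   [R5 at 2]
4. g(p(0), p(q(b)))  →  p(q(b))   [R1 at ε]
5. p(q(b))  →  p(0)   [R3 at 1]

p(0)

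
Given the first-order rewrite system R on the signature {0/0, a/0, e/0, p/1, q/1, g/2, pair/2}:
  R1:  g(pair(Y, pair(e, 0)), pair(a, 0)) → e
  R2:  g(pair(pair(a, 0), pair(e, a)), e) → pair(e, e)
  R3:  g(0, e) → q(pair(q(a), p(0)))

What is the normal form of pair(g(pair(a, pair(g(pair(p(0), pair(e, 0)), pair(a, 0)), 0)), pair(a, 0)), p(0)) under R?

1. pair(g(pair(a, pair(g(pair(p(0), pair(e, 0)), pair(a, 0)), 0)), pair(a, 0)), p(0))  →  pair(g(pair(a, pair(e, 0)), pair(a, 0)), p(0))   [R1 at 1.1.2.1]
2. pair(g(pair(a, pair(e, 0)), pair(a, 0)), p(0))  →  pair(e, p(0))   [R1 at 1]

pair(e, p(0))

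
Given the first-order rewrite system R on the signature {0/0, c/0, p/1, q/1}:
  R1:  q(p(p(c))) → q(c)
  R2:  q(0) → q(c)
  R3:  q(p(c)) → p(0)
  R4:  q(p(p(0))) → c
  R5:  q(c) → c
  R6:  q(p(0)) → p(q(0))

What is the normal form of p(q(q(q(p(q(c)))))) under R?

1. p(q(q(q(p(q(c))))))  →  p(q(q(q(p(c)))))   [R5 at 1.1.1.1.1]
2. p(q(q(q(p(c)))))  →  p(q(q(p(0))))   [R3 at 1.1.1]
3. p(q(q(p(0))))  →  p(q(p(q(0))))   [R6 at 1.1]
4. p(q(p(q(0))))  →  p(q(p(q(c))))   [R2 at 1.1.1]
5. p(q(p(q(c))))  →  p(q(p(c)))   [R5 at 1.1.1]
6. p(q(p(c)))  →  p(p(0))   [R3 at 1]

p(p(0))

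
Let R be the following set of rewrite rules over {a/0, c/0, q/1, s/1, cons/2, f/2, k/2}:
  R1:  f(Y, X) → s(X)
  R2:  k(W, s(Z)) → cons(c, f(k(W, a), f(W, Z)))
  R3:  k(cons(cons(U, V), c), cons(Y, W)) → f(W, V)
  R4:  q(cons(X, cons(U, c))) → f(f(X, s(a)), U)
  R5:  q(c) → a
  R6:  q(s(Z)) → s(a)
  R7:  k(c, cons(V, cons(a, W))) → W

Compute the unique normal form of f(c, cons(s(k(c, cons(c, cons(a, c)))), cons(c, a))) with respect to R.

1. f(c, cons(s(k(c, cons(c, cons(a, c)))), cons(c, a)))  →  s(cons(s(k(c, cons(c, cons(a, c)))), cons(c, a)))   [R1 at ε]
2. s(cons(s(k(c, cons(c, cons(a, c)))), cons(c, a)))  →  s(cons(s(c), cons(c, a)))   [R7 at 1.1.1]

s(cons(s(c), cons(c, a)))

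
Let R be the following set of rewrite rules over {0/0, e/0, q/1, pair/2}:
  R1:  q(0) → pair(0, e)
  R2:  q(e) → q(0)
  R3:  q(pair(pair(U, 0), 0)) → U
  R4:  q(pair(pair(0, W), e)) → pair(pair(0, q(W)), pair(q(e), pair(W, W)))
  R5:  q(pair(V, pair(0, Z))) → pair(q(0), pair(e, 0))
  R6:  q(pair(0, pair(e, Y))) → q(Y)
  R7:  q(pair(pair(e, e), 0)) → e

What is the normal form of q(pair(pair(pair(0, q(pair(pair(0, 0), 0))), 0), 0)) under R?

1. q(pair(pair(pair(0, q(pair(pair(0, 0), 0))), 0), 0))  →  pair(0, q(pair(pair(0, 0), 0)))   [R3 at ε]
2. pair(0, q(pair(pair(0, 0), 0)))  →  pair(0, 0)   [R3 at 2]

pair(0, 0)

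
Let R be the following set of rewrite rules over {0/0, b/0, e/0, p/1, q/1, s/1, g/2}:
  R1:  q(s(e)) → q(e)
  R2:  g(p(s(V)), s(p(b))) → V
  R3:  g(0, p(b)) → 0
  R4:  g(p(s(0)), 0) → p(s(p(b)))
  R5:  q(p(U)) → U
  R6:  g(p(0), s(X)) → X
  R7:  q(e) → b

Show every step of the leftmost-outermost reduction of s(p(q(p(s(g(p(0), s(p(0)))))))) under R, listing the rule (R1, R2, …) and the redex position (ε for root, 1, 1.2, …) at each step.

1. s(p(q(p(s(g(p(0), s(p(0))))))))  →  s(p(s(g(p(0), s(p(0))))))   [R5 at 1.1]
2. s(p(s(g(p(0), s(p(0))))))  →  s(p(s(p(0))))   [R6 at 1.1.1]

s(p(s(p(0))))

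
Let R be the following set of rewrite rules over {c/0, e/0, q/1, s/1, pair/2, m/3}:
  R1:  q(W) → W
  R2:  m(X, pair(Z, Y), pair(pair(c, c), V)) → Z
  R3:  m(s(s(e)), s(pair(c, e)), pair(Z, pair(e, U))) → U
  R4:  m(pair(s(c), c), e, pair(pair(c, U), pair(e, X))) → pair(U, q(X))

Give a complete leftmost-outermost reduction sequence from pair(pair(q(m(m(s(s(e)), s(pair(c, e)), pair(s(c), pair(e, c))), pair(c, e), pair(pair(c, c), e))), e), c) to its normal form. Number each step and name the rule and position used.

pair(pair(c, e), c)

1. pair(pair(q(m(m(s(s(e)), s(pair(c, e)), pair(s(c), pair(e, c))), pair(c, e), pair(pair(c, c), e))), e), c)  →  pair(pair(m(m(s(s(e)), s(pair(c, e)), pair(s(c), pair(e, c))), pair(c, e), pair(pair(c, c), e)), e), c)   [R1 at 1.1]
2. pair(pair(m(m(s(s(e)), s(pair(c, e)), pair(s(c), pair(e, c))), pair(c, e), pair(pair(c, c), e)), e), c)  →  pair(pair(c, e), c)   [R2 at 1.1]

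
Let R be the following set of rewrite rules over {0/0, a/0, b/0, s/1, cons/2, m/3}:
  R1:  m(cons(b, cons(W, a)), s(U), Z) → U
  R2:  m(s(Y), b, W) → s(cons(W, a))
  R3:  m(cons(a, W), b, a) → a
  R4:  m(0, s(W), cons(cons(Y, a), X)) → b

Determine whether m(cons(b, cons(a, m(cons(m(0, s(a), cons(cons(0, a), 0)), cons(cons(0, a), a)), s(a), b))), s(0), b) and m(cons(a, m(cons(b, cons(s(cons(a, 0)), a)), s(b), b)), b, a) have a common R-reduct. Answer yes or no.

Reduce t₁ = m(cons(b, cons(a, m(cons(m(0, s(a), cons(cons(0, a), 0)), cons(cons(0, a), a)), s(a), b))), s(0), b):
1. m(cons(b, cons(a, m(cons(m(0, s(a), cons(cons(0, a), 0)), cons(cons(0, a), a)), s(a), b))), s(0), b)  →  m(cons(b, cons(a, m(cons(b, cons(cons(0, a), a)), s(a), b))), s(0), b)   [R4 at 1.2.2.1.1]
2. m(cons(b, cons(a, m(cons(b, cons(cons(0, a), a)), s(a), b))), s(0), b)  →  m(cons(b, cons(a, a)), s(0), b)   [R1 at 1.2.2]
3. m(cons(b, cons(a, a)), s(0), b)  →  0   [R1 at ε]

Reduce t₂ = m(cons(a, m(cons(b, cons(s(cons(a, 0)), a)), s(b), b)), b, a):
1. m(cons(a, m(cons(b, cons(s(cons(a, 0)), a)), s(b), b)), b, a)  →  a   [R3 at ε]

no — NF(t₁) = 0, NF(t₂) = a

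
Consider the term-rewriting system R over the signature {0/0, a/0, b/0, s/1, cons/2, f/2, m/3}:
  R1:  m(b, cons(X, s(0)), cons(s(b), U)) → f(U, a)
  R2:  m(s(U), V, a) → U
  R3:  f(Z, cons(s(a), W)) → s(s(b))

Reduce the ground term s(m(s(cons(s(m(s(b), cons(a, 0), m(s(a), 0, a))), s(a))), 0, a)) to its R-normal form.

1. s(m(s(cons(s(m(s(b), cons(a, 0), m(s(a), 0, a))), s(a))), 0, a))  →  s(cons(s(m(s(b), cons(a, 0), m(s(a), 0, a))), s(a)))   [R2 at 1]
2. s(cons(s(m(s(b), cons(a, 0), m(s(a), 0, a))), s(a)))  →  s(cons(s(m(s(b), cons(a, 0), a)), s(a)))   [R2 at 1.1.1.3]
3. s(cons(s(m(s(b), cons(a, 0), a)), s(a)))  →  s(cons(s(b), s(a)))   [R2 at 1.1.1]

s(cons(s(b), s(a)))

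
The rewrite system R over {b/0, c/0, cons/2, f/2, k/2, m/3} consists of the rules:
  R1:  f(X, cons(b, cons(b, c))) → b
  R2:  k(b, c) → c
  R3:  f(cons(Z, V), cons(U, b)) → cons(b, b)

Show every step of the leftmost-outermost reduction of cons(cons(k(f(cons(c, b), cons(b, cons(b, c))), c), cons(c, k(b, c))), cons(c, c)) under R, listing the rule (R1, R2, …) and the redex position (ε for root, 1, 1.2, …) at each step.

1. cons(cons(k(f(cons(c, b), cons(b, cons(b, c))), c), cons(c, k(b, c))), cons(c, c))  →  cons(cons(k(b, c), cons(c, k(b, c))), cons(c, c))   [R1 at 1.1.1]
2. cons(cons(k(b, c), cons(c, k(b, c))), cons(c, c))  →  cons(cons(c, cons(c, k(b, c))), cons(c, c))   [R2 at 1.1]
3. cons(cons(c, cons(c, k(b, c))), cons(c, c))  →  cons(cons(c, cons(c, c)), cons(c, c))   [R2 at 1.2.2]

cons(cons(c, cons(c, c)), cons(c, c))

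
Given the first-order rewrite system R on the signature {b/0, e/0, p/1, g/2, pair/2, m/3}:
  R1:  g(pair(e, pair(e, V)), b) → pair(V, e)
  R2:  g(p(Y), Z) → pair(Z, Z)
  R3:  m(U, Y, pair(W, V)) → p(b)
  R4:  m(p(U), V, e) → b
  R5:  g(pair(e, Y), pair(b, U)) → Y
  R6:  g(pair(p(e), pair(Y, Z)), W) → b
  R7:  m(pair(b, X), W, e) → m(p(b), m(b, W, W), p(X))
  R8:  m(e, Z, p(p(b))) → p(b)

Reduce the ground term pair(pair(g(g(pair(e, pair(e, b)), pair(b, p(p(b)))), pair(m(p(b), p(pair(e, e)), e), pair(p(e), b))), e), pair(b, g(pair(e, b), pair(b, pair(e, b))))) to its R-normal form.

1. pair(pair(g(g(pair(e, pair(e, b)), pair(b, p(p(b)))), pair(m(p(b), p(pair(e, e)), e), pair(p(e), b))), e), pair(b, g(pair(e, b), pair(b, pair(e, b)))))  →  pair(pair(g(pair(e, b), pair(m(p(b), p(pair(e, e)), e), pair(p(e), b))), e), pair(b, g(pair(e, b), pair(b, pair(e, b)))))   [R5 at 1.1.1]
2. pair(pair(g(pair(e, b), pair(m(p(b), p(pair(e, e)), e), pair(p(e), b))), e), pair(b, g(pair(e, b), pair(b, pair(e, b)))))  →  pair(pair(g(pair(e, b), pair(b, pair(p(e), b))), e), pair(b, g(pair(e, b), pair(b, pair(e, b)))))   [R4 at 1.1.2.1]
3. pair(pair(g(pair(e, b), pair(b, pair(p(e), b))), e), pair(b, g(pair(e, b), pair(b, pair(e, b)))))  →  pair(pair(b, e), pair(b, g(pair(e, b), pair(b, pair(e, b)))))   [R5 at 1.1]
4. pair(pair(b, e), pair(b, g(pair(e, b), pair(b, pair(e, b)))))  →  pair(pair(b, e), pair(b, b))   [R5 at 2.2]

pair(pair(b, e), pair(b, b))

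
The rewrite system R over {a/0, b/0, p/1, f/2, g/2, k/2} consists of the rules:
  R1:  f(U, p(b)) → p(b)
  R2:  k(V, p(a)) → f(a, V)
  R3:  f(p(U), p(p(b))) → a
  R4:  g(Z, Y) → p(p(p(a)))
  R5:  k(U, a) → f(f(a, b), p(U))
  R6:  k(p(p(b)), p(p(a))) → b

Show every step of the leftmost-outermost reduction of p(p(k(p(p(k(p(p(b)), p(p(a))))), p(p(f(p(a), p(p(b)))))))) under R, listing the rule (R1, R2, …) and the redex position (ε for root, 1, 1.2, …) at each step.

1. p(p(k(p(p(k(p(p(b)), p(p(a))))), p(p(f(p(a), p(p(b))))))))  →  p(p(k(p(p(b)), p(p(f(p(a), p(p(b))))))))   [R6 at 1.1.1.1.1]
2. p(p(k(p(p(b)), p(p(f(p(a), p(p(b))))))))  →  p(p(k(p(p(b)), p(p(a)))))   [R3 at 1.1.2.1.1]
3. p(p(k(p(p(b)), p(p(a)))))  →  p(p(b))   [R6 at 1.1]

p(p(b))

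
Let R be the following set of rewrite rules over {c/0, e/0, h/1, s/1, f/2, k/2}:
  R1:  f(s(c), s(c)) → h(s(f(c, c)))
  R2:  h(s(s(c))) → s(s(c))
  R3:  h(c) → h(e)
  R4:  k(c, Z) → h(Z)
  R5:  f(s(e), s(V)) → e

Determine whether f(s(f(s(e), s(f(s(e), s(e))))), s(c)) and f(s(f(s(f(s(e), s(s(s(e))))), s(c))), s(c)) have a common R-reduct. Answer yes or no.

yes — NF(t₁) = e, NF(t₂) = e

Reduce t₁ = f(s(f(s(e), s(f(s(e), s(e))))), s(c)):
1. f(s(f(s(e), s(f(s(e), s(e))))), s(c))  →  f(s(e), s(c))   [R5 at 1.1]
2. f(s(e), s(c))  →  e   [R5 at ε]

Reduce t₂ = f(s(f(s(f(s(e), s(s(s(e))))), s(c))), s(c)):
1. f(s(f(s(f(s(e), s(s(s(e))))), s(c))), s(c))  →  f(s(f(s(e), s(c))), s(c))   [R5 at 1.1.1.1]
2. f(s(f(s(e), s(c))), s(c))  →  f(s(e), s(c))   [R5 at 1.1]
3. f(s(e), s(c))  →  e   [R5 at ε]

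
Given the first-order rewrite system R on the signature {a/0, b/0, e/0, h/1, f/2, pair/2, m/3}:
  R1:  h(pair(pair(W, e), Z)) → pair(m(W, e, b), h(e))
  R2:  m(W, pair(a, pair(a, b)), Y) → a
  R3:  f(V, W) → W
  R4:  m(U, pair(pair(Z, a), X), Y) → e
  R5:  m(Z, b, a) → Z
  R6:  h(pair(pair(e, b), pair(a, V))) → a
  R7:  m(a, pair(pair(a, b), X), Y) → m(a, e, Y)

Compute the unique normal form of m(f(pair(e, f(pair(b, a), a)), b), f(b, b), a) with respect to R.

1. m(f(pair(e, f(pair(b, a), a)), b), f(b, b), a)  →  m(b, f(b, b), a)   [R3 at 1]
2. m(b, f(b, b), a)  →  m(b, b, a)   [R3 at 2]
3. m(b, b, a)  →  b   [R5 at ε]

b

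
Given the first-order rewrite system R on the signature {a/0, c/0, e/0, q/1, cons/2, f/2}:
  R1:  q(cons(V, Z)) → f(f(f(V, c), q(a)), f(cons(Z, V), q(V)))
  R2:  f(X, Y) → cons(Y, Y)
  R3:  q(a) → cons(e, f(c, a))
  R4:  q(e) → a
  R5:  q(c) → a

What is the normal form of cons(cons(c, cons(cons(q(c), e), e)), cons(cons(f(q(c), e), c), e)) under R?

1. cons(cons(c, cons(cons(q(c), e), e)), cons(cons(f(q(c), e), c), e))  →  cons(cons(c, cons(cons(a, e), e)), cons(cons(f(q(c), e), c), e))   [R5 at 1.2.1.1]
2. cons(cons(c, cons(cons(a, e), e)), cons(cons(f(q(c), e), c), e))  →  cons(cons(c, cons(cons(a, e), e)), cons(cons(cons(e, e), c), e))   [R2 at 2.1.1]

cons(cons(c, cons(cons(a, e), e)), cons(cons(cons(e, e), c), e))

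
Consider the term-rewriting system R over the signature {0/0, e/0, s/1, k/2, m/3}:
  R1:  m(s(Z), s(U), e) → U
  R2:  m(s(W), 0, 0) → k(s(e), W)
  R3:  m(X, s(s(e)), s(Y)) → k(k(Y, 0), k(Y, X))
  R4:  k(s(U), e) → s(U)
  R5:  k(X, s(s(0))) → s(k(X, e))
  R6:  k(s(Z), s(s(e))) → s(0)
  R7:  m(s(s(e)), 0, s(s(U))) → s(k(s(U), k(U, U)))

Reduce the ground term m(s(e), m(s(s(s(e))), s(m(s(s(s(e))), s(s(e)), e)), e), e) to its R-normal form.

1. m(s(e), m(s(s(s(e))), s(m(s(s(s(e))), s(s(e)), e)), e), e)  →  m(s(e), m(s(s(s(e))), s(s(e)), e), e)   [R1 at 2]
2. m(s(e), m(s(s(s(e))), s(s(e)), e), e)  →  m(s(e), s(e), e)   [R1 at 2]
3. m(s(e), s(e), e)  →  e   [R1 at ε]

e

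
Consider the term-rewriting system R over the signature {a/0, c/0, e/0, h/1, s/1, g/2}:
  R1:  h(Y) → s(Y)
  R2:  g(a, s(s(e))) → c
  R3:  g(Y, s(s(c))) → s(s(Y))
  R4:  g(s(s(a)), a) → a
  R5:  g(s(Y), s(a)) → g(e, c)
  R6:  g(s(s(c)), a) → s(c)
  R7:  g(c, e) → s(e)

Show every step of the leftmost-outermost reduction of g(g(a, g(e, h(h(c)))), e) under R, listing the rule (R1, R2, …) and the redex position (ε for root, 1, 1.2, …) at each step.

1. g(g(a, g(e, h(h(c)))), e)  →  g(g(a, g(e, s(h(c)))), e)   [R1 at 1.2.2]
2. g(g(a, g(e, s(h(c)))), e)  →  g(g(a, g(e, s(s(c)))), e)   [R1 at 1.2.2.1]
3. g(g(a, g(e, s(s(c)))), e)  →  g(g(a, s(s(e))), e)   [R3 at 1.2]
4. g(g(a, s(s(e))), e)  →  g(c, e)   [R2 at 1]
5. g(c, e)  →  s(e)   [R7 at ε]

s(e)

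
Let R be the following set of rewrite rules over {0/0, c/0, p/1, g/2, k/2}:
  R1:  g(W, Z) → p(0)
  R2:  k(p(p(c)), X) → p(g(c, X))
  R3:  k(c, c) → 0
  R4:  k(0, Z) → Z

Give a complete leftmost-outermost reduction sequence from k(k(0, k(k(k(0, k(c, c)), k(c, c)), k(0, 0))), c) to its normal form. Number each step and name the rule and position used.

1. k(k(0, k(k(k(0, k(c, c)), k(c, c)), k(0, 0))), c)  →  k(k(k(k(0, k(c, c)), k(c, c)), k(0, 0)), c)   [R4 at 1]
2. k(k(k(k(0, k(c, c)), k(c, c)), k(0, 0)), c)  →  k(k(k(k(c, c), k(c, c)), k(0, 0)), c)   [R4 at 1.1.1]
3. k(k(k(k(c, c), k(c, c)), k(0, 0)), c)  →  k(k(k(0, k(c, c)), k(0, 0)), c)   [R3 at 1.1.1]
4. k(k(k(0, k(c, c)), k(0, 0)), c)  →  k(k(k(c, c), k(0, 0)), c)   [R4 at 1.1]
5. k(k(k(c, c), k(0, 0)), c)  →  k(k(0, k(0, 0)), c)   [R3 at 1.1]
6. k(k(0, k(0, 0)), c)  →  k(k(0, 0), c)   [R4 at 1]
7. k(k(0, 0), c)  →  k(0, c)   [R4 at 1]
8. k(0, c)  →  c   [R4 at ε]

c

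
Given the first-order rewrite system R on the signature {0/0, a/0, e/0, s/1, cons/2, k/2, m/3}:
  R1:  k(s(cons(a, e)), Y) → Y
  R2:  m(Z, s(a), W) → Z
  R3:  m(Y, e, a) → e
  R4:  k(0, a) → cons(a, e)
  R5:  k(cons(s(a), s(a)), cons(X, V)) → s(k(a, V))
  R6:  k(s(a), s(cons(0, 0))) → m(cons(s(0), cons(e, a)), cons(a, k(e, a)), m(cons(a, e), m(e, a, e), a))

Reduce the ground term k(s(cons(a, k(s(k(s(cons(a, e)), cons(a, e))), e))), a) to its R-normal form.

1. k(s(cons(a, k(s(k(s(cons(a, e)), cons(a, e))), e))), a)  →  k(s(cons(a, k(s(cons(a, e)), e))), a)   [R1 at 1.1.2.1.1]
2. k(s(cons(a, k(s(cons(a, e)), e))), a)  →  k(s(cons(a, e)), a)   [R1 at 1.1.2]
3. k(s(cons(a, e)), a)  →  a   [R1 at ε]

a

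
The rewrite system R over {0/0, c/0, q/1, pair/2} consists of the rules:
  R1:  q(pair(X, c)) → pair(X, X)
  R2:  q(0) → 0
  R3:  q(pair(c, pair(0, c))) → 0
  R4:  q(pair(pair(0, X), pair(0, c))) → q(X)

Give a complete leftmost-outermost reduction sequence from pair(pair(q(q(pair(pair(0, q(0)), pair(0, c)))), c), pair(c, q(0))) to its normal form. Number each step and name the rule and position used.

pair(pair(0, c), pair(c, 0))

1. pair(pair(q(q(pair(pair(0, q(0)), pair(0, c)))), c), pair(c, q(0)))  →  pair(pair(q(q(q(0))), c), pair(c, q(0)))   [R4 at 1.1.1]
2. pair(pair(q(q(q(0))), c), pair(c, q(0)))  →  pair(pair(q(q(0)), c), pair(c, q(0)))   [R2 at 1.1.1.1]
3. pair(pair(q(q(0)), c), pair(c, q(0)))  →  pair(pair(q(0), c), pair(c, q(0)))   [R2 at 1.1.1]
4. pair(pair(q(0), c), pair(c, q(0)))  →  pair(pair(0, c), pair(c, q(0)))   [R2 at 1.1]
5. pair(pair(0, c), pair(c, q(0)))  →  pair(pair(0, c), pair(c, 0))   [R2 at 2.2]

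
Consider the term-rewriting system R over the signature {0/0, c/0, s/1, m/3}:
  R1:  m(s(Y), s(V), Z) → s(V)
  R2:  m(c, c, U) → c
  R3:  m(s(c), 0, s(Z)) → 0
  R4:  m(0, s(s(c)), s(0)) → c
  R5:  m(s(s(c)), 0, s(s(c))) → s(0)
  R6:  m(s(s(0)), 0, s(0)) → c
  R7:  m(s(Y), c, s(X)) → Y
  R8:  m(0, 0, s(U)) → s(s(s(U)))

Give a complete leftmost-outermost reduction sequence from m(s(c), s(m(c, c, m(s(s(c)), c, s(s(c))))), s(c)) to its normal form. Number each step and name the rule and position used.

s(c)

1. m(s(c), s(m(c, c, m(s(s(c)), c, s(s(c))))), s(c))  →  s(m(c, c, m(s(s(c)), c, s(s(c)))))   [R1 at ε]
2. s(m(c, c, m(s(s(c)), c, s(s(c)))))  →  s(c)   [R2 at 1]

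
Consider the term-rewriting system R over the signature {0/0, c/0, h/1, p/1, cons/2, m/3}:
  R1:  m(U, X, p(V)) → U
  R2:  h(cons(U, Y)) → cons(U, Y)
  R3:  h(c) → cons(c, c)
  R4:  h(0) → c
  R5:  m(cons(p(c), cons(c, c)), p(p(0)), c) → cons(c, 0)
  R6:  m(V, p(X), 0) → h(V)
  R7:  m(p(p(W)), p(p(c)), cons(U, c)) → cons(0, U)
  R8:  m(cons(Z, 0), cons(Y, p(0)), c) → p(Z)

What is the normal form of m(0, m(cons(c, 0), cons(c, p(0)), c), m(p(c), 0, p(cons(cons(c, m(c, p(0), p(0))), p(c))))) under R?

0

1. m(0, m(cons(c, 0), cons(c, p(0)), c), m(p(c), 0, p(cons(cons(c, m(c, p(0), p(0))), p(c)))))  →  m(0, p(c), m(p(c), 0, p(cons(cons(c, m(c, p(0), p(0))), p(c)))))   [R8 at 2]
2. m(0, p(c), m(p(c), 0, p(cons(cons(c, m(c, p(0), p(0))), p(c)))))  →  m(0, p(c), p(c))   [R1 at 3]
3. m(0, p(c), p(c))  →  0   [R1 at ε]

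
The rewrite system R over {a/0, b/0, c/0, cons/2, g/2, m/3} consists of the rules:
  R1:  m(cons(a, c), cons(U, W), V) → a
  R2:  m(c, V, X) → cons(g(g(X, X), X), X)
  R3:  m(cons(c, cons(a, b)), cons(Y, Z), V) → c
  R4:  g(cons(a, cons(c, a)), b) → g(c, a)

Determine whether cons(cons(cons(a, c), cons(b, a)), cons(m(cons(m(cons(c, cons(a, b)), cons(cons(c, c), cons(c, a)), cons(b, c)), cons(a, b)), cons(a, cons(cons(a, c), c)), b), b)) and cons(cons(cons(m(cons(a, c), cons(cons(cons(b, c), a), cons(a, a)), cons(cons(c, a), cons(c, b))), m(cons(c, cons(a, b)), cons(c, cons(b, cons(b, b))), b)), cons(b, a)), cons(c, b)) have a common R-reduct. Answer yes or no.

yes — NF(t₁) = cons(cons(cons(a, c), cons(b, a)), cons(c, b)), NF(t₂) = cons(cons(cons(a, c), cons(b, a)), cons(c, b))

Reduce t₁ = cons(cons(cons(a, c), cons(b, a)), cons(m(cons(m(cons(c, cons(a, b)), cons(cons(c, c), cons(c, a)), cons(b, c)), cons(a, b)), cons(a, cons(cons(a, c), c)), b), b)):
1. cons(cons(cons(a, c), cons(b, a)), cons(m(cons(m(cons(c, cons(a, b)), cons(cons(c, c), cons(c, a)), cons(b, c)), cons(a, b)), cons(a, cons(cons(a, c), c)), b), b))  →  cons(cons(cons(a, c), cons(b, a)), cons(m(cons(c, cons(a, b)), cons(a, cons(cons(a, c), c)), b), b))   [R3 at 2.1.1.1]
2. cons(cons(cons(a, c), cons(b, a)), cons(m(cons(c, cons(a, b)), cons(a, cons(cons(a, c), c)), b), b))  →  cons(cons(cons(a, c), cons(b, a)), cons(c, b))   [R3 at 2.1]

Reduce t₂ = cons(cons(cons(m(cons(a, c), cons(cons(cons(b, c), a), cons(a, a)), cons(cons(c, a), cons(c, b))), m(cons(c, cons(a, b)), cons(c, cons(b, cons(b, b))), b)), cons(b, a)), cons(c, b)):
1. cons(cons(cons(m(cons(a, c), cons(cons(cons(b, c), a), cons(a, a)), cons(cons(c, a), cons(c, b))), m(cons(c, cons(a, b)), cons(c, cons(b, cons(b, b))), b)), cons(b, a)), cons(c, b))  →  cons(cons(cons(a, m(cons(c, cons(a, b)), cons(c, cons(b, cons(b, b))), b)), cons(b, a)), cons(c, b))   [R1 at 1.1.1]
2. cons(cons(cons(a, m(cons(c, cons(a, b)), cons(c, cons(b, cons(b, b))), b)), cons(b, a)), cons(c, b))  →  cons(cons(cons(a, c), cons(b, a)), cons(c, b))   [R3 at 1.1.2]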